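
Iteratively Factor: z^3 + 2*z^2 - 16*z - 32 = (z - 4)*(z^2 + 6*z + 8) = (z - 4)*(z + 4)*(z + 2)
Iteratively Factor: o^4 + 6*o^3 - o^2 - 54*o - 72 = (o + 3)*(o^3 + 3*o^2 - 10*o - 24) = (o - 3)*(o + 3)*(o^2 + 6*o + 8) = (o - 3)*(o + 2)*(o + 3)*(o + 4)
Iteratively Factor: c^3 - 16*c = (c)*(c^2 - 16) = c*(c + 4)*(c - 4)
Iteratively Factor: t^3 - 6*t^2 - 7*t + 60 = (t - 4)*(t^2 - 2*t - 15) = (t - 5)*(t - 4)*(t + 3)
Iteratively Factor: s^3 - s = (s - 1)*(s^2 + s) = s*(s - 1)*(s + 1)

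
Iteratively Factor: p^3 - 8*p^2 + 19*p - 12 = (p - 1)*(p^2 - 7*p + 12) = (p - 4)*(p - 1)*(p - 3)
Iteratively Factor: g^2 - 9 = (g - 3)*(g + 3)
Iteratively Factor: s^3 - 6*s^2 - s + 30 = (s - 3)*(s^2 - 3*s - 10) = (s - 5)*(s - 3)*(s + 2)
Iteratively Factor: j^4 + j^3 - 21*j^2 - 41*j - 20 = (j - 5)*(j^3 + 6*j^2 + 9*j + 4) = (j - 5)*(j + 1)*(j^2 + 5*j + 4) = (j - 5)*(j + 1)*(j + 4)*(j + 1)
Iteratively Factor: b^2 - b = (b)*(b - 1)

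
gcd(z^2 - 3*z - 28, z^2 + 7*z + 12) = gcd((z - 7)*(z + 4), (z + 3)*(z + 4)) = z + 4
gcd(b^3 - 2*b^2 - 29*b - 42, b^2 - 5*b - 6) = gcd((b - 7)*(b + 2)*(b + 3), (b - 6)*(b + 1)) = 1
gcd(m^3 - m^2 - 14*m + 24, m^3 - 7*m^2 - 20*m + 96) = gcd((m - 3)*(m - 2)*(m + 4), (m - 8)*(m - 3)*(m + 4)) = m^2 + m - 12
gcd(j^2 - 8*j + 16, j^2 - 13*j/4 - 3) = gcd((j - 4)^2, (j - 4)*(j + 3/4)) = j - 4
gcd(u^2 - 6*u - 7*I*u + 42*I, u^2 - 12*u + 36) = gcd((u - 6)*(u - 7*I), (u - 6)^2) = u - 6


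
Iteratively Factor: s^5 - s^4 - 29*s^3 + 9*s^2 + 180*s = (s - 3)*(s^4 + 2*s^3 - 23*s^2 - 60*s) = (s - 3)*(s + 3)*(s^3 - s^2 - 20*s) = (s - 5)*(s - 3)*(s + 3)*(s^2 + 4*s) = s*(s - 5)*(s - 3)*(s + 3)*(s + 4)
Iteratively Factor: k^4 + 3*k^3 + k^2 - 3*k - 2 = (k + 1)*(k^3 + 2*k^2 - k - 2) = (k + 1)*(k + 2)*(k^2 - 1) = (k + 1)^2*(k + 2)*(k - 1)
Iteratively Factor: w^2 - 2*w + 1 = (w - 1)*(w - 1)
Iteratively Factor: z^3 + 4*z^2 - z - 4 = (z + 1)*(z^2 + 3*z - 4) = (z + 1)*(z + 4)*(z - 1)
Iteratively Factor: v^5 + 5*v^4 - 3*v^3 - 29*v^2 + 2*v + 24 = (v + 4)*(v^4 + v^3 - 7*v^2 - v + 6) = (v + 1)*(v + 4)*(v^3 - 7*v + 6) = (v - 2)*(v + 1)*(v + 4)*(v^2 + 2*v - 3) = (v - 2)*(v + 1)*(v + 3)*(v + 4)*(v - 1)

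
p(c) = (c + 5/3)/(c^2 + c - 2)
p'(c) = (-2*c - 1)*(c + 5/3)/(c^2 + c - 2)^2 + 1/(c^2 + c - 2) = (c^2 + c - (2*c + 1)*(3*c + 5)/3 - 2)/(c^2 + c - 2)^2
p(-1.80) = 0.24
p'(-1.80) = -2.89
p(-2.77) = -0.38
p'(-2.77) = -0.25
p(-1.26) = -0.24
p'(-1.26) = -0.38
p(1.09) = 9.91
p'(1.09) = -109.75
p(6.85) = 0.16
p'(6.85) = -0.03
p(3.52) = 0.37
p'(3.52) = -0.14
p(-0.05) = -0.79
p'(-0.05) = -0.84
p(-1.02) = -0.33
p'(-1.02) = -0.33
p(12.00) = 0.09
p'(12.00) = -0.00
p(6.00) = 0.19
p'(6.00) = -0.04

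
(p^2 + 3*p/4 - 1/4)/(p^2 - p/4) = (p + 1)/p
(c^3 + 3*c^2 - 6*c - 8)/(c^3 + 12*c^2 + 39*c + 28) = (c - 2)/(c + 7)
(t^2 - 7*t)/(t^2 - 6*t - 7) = t/(t + 1)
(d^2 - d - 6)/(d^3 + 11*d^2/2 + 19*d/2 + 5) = 2*(d - 3)/(2*d^2 + 7*d + 5)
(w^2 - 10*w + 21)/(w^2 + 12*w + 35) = (w^2 - 10*w + 21)/(w^2 + 12*w + 35)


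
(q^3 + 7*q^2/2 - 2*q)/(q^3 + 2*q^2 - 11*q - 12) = q*(2*q - 1)/(2*(q^2 - 2*q - 3))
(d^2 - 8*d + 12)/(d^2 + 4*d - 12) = (d - 6)/(d + 6)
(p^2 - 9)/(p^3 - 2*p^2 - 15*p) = (p - 3)/(p*(p - 5))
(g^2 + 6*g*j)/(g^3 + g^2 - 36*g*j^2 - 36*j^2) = g/(g^2 - 6*g*j + g - 6*j)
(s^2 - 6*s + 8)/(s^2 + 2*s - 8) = (s - 4)/(s + 4)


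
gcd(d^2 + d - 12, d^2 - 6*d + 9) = d - 3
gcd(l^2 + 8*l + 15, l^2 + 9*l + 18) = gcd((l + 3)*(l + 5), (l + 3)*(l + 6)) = l + 3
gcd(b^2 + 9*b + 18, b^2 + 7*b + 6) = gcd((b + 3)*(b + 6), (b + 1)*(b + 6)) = b + 6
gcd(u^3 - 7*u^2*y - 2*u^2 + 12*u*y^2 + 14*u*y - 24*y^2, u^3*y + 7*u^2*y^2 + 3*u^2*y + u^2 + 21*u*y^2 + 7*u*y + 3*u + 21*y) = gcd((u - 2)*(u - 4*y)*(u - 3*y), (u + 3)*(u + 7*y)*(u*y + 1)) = 1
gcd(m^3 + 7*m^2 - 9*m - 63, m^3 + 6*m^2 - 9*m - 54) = m^2 - 9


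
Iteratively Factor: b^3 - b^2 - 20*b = (b + 4)*(b^2 - 5*b) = (b - 5)*(b + 4)*(b)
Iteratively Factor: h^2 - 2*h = (h)*(h - 2)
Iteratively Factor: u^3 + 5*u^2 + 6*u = (u + 2)*(u^2 + 3*u) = (u + 2)*(u + 3)*(u)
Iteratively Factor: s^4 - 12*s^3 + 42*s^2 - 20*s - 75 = (s - 5)*(s^3 - 7*s^2 + 7*s + 15) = (s - 5)^2*(s^2 - 2*s - 3) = (s - 5)^2*(s - 3)*(s + 1)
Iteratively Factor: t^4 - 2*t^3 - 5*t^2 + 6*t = (t - 3)*(t^3 + t^2 - 2*t) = (t - 3)*(t + 2)*(t^2 - t) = t*(t - 3)*(t + 2)*(t - 1)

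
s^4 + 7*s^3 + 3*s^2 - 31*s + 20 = (s - 1)^2*(s + 4)*(s + 5)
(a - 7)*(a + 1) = a^2 - 6*a - 7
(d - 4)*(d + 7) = d^2 + 3*d - 28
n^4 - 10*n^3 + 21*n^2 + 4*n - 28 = (n - 7)*(n - 2)^2*(n + 1)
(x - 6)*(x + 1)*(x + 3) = x^3 - 2*x^2 - 21*x - 18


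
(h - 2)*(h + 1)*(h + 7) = h^3 + 6*h^2 - 9*h - 14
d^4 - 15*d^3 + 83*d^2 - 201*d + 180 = (d - 5)*(d - 4)*(d - 3)^2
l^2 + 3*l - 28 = (l - 4)*(l + 7)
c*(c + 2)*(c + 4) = c^3 + 6*c^2 + 8*c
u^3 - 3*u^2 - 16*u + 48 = (u - 4)*(u - 3)*(u + 4)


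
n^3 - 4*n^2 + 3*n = n*(n - 3)*(n - 1)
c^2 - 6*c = c*(c - 6)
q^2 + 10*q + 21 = (q + 3)*(q + 7)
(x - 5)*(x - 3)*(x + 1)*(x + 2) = x^4 - 5*x^3 - 7*x^2 + 29*x + 30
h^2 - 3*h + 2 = (h - 2)*(h - 1)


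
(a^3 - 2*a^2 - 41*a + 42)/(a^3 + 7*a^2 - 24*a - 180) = (a^2 - 8*a + 7)/(a^2 + a - 30)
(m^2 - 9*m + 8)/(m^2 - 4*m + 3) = (m - 8)/(m - 3)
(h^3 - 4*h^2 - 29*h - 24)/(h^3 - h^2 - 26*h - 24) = (h^2 - 5*h - 24)/(h^2 - 2*h - 24)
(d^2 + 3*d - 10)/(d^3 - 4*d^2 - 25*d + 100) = (d - 2)/(d^2 - 9*d + 20)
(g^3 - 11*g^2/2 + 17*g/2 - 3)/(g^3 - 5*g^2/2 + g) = (g - 3)/g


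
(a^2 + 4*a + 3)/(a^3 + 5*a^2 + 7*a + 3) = 1/(a + 1)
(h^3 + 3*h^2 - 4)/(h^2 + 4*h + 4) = h - 1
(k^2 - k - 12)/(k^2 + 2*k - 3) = (k - 4)/(k - 1)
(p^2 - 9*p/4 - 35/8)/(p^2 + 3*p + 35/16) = 2*(2*p - 7)/(4*p + 7)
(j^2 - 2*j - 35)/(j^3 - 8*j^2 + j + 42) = (j + 5)/(j^2 - j - 6)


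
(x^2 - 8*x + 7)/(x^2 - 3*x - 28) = (x - 1)/(x + 4)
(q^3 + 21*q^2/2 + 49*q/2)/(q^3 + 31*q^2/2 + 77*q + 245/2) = q/(q + 5)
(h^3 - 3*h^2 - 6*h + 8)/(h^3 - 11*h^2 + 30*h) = (h^3 - 3*h^2 - 6*h + 8)/(h*(h^2 - 11*h + 30))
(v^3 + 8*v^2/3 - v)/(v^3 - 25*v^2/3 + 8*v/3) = (v + 3)/(v - 8)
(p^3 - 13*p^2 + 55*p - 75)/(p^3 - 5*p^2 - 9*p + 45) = (p - 5)/(p + 3)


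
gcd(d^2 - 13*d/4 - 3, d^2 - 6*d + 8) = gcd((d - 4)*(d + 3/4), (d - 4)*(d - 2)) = d - 4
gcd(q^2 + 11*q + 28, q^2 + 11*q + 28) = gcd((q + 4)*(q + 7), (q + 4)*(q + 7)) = q^2 + 11*q + 28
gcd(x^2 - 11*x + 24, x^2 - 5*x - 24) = x - 8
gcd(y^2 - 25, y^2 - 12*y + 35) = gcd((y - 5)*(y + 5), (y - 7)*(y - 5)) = y - 5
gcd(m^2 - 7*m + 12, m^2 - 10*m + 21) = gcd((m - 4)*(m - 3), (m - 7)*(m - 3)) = m - 3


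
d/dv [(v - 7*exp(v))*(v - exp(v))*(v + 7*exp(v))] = -v^2*exp(v) + 3*v^2 - 98*v*exp(2*v) - 2*v*exp(v) + 147*exp(3*v) - 49*exp(2*v)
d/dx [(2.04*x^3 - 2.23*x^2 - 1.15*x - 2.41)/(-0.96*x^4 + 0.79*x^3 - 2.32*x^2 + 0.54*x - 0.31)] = (1.9584*x^6 - 4.2816*x^5 - 6.2831*x^4 - 5.2342*x^3 - 0.0576999999999994*x^2 - 9.7998*x + 1.6579)/(0.9216*x^8 - 1.5168*x^7 + 5.0785*x^6 - 4.7024*x^5 + 6.8308*x^4 - 2.9954*x^3 + 1.73*x^2 - 0.3348*x + 0.0961)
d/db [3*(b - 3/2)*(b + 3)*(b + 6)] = 9*b^2 + 45*b + 27/2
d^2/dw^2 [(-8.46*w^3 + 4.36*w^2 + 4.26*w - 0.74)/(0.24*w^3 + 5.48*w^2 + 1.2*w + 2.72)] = (22.755456*w^6 + 16.0911360000002*w^5 + 91.8432000000001*w^4 + 368.4816*w^3 - 723.595968*w^2 - 782.828928*w + 56.633856)/(0.013824*w^9 + 0.946944*w^8 + 21.829248*w^7 + 174.506048*w^6 + 130.610304*w^5 + 273.421824*w^4 + 114.375168*w^3 + 133.380096*w^2 + 26.63424*w + 20.123648)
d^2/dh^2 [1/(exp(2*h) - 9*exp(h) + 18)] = ((9 - 4*exp(h))*(exp(2*h) - 9*exp(h) + 18) + 2*(2*exp(h) - 9)^2*exp(h))*exp(h)/(exp(2*h) - 9*exp(h) + 18)^3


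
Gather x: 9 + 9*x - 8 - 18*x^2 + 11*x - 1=-18*x^2 + 20*x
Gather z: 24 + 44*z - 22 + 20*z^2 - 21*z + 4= 20*z^2 + 23*z + 6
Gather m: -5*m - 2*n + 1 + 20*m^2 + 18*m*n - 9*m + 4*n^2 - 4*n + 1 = 20*m^2 + m*(18*n - 14) + 4*n^2 - 6*n + 2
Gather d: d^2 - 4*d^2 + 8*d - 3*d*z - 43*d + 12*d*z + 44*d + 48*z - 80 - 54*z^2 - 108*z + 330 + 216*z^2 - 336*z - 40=-3*d^2 + d*(9*z + 9) + 162*z^2 - 396*z + 210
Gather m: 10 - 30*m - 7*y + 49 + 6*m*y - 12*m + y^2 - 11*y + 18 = m*(6*y - 42) + y^2 - 18*y + 77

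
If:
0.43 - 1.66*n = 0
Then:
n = 0.26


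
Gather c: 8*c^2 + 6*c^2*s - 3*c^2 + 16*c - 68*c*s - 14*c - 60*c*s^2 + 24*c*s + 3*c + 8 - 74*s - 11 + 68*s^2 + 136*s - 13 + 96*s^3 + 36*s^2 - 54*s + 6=c^2*(6*s + 5) + c*(-60*s^2 - 44*s + 5) + 96*s^3 + 104*s^2 + 8*s - 10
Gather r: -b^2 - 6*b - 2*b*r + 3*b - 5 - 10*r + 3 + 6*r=-b^2 - 3*b + r*(-2*b - 4) - 2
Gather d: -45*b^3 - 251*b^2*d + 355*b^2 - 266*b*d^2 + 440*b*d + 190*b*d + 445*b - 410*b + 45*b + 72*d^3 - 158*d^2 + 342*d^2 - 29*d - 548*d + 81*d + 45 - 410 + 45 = -45*b^3 + 355*b^2 + 80*b + 72*d^3 + d^2*(184 - 266*b) + d*(-251*b^2 + 630*b - 496) - 320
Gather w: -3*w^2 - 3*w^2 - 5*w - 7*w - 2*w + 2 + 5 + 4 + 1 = -6*w^2 - 14*w + 12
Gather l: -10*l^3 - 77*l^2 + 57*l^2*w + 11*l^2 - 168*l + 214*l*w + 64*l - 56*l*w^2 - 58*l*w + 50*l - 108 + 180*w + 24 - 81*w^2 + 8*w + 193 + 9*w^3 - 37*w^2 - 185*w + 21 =-10*l^3 + l^2*(57*w - 66) + l*(-56*w^2 + 156*w - 54) + 9*w^3 - 118*w^2 + 3*w + 130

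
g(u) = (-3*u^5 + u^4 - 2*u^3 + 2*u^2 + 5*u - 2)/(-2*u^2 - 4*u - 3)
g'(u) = (4*u + 4)*(-3*u^5 + u^4 - 2*u^3 + 2*u^2 + 5*u - 2)/(-2*u^2 - 4*u - 3)^2 + (-15*u^4 + 4*u^3 - 6*u^2 + 4*u + 5)/(-2*u^2 - 4*u - 3) = (18*u^6 + 44*u^5 + 37*u^4 + 4*u^3 + 20*u^2 - 20*u - 23)/(4*u^4 + 16*u^3 + 28*u^2 + 24*u + 9)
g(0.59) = -0.19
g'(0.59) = -0.51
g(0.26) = 0.14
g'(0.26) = -1.52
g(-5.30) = -359.67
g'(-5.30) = 169.29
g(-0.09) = 0.92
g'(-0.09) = -2.98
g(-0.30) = 1.64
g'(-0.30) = -3.85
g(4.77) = 104.17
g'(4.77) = 74.57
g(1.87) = 3.15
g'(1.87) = 7.41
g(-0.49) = 2.36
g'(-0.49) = -3.34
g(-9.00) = -1436.29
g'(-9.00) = 433.23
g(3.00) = 20.33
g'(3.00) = 24.81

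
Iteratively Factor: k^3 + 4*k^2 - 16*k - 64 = (k - 4)*(k^2 + 8*k + 16) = (k - 4)*(k + 4)*(k + 4)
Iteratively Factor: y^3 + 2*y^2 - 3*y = (y)*(y^2 + 2*y - 3) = y*(y - 1)*(y + 3)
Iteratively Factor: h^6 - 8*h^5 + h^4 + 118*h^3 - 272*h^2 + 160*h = (h - 2)*(h^5 - 6*h^4 - 11*h^3 + 96*h^2 - 80*h) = (h - 2)*(h - 1)*(h^4 - 5*h^3 - 16*h^2 + 80*h) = (h - 2)*(h - 1)*(h + 4)*(h^3 - 9*h^2 + 20*h) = h*(h - 2)*(h - 1)*(h + 4)*(h^2 - 9*h + 20) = h*(h - 5)*(h - 2)*(h - 1)*(h + 4)*(h - 4)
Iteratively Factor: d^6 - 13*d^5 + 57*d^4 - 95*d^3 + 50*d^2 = (d - 1)*(d^5 - 12*d^4 + 45*d^3 - 50*d^2) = (d - 5)*(d - 1)*(d^4 - 7*d^3 + 10*d^2) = d*(d - 5)*(d - 1)*(d^3 - 7*d^2 + 10*d) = d*(d - 5)*(d - 2)*(d - 1)*(d^2 - 5*d) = d*(d - 5)^2*(d - 2)*(d - 1)*(d)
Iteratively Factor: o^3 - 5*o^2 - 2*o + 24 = (o + 2)*(o^2 - 7*o + 12) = (o - 4)*(o + 2)*(o - 3)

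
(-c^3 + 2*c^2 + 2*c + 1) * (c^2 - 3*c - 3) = -c^5 + 5*c^4 - c^3 - 11*c^2 - 9*c - 3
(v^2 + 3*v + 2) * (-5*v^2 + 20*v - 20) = -5*v^4 + 5*v^3 + 30*v^2 - 20*v - 40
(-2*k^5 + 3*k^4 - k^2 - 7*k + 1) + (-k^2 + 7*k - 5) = -2*k^5 + 3*k^4 - 2*k^2 - 4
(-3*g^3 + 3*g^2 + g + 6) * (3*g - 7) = -9*g^4 + 30*g^3 - 18*g^2 + 11*g - 42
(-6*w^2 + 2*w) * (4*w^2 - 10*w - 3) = -24*w^4 + 68*w^3 - 2*w^2 - 6*w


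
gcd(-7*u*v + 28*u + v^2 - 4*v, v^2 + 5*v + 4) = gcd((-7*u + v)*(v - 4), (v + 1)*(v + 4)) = 1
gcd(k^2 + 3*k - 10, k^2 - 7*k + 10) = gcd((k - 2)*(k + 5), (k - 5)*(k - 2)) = k - 2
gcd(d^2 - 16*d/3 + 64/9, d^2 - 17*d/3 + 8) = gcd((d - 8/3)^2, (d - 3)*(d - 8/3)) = d - 8/3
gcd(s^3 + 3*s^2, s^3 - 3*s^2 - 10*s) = s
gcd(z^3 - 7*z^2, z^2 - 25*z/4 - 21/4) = z - 7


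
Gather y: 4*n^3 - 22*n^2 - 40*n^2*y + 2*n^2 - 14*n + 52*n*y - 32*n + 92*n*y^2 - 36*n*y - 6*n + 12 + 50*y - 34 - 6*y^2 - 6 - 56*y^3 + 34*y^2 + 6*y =4*n^3 - 20*n^2 - 52*n - 56*y^3 + y^2*(92*n + 28) + y*(-40*n^2 + 16*n + 56) - 28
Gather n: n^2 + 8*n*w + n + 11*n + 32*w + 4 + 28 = n^2 + n*(8*w + 12) + 32*w + 32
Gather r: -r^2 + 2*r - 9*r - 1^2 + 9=-r^2 - 7*r + 8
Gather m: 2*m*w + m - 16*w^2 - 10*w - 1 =m*(2*w + 1) - 16*w^2 - 10*w - 1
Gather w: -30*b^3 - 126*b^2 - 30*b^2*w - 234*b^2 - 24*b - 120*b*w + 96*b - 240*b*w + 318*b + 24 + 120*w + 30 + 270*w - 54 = -30*b^3 - 360*b^2 + 390*b + w*(-30*b^2 - 360*b + 390)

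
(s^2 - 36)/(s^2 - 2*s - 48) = (s - 6)/(s - 8)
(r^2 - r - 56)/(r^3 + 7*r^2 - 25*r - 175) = (r - 8)/(r^2 - 25)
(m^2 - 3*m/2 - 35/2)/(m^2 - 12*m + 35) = (m + 7/2)/(m - 7)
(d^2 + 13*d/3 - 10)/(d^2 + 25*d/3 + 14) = (3*d - 5)/(3*d + 7)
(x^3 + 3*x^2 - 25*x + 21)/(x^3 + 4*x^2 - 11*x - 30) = (x^2 + 6*x - 7)/(x^2 + 7*x + 10)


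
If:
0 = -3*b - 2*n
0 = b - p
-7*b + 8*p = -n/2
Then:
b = 0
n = 0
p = 0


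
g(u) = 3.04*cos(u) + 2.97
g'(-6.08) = -0.61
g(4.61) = 2.66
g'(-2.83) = 0.93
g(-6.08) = 5.95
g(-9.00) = 0.20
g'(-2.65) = 1.43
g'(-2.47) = 1.89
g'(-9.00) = 1.25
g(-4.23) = 1.56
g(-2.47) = 0.59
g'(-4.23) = -2.69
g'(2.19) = -2.48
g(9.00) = 0.20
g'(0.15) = -0.45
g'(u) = -3.04*sin(u)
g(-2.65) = 0.29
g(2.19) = 1.21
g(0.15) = 5.98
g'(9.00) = -1.25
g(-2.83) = 0.08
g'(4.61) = 3.02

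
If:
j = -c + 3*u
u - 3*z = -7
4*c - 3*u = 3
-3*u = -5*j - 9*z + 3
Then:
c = -1/5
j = -18/5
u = -19/15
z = 86/45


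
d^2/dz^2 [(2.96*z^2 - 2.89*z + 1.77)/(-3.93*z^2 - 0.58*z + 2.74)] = (5.6843418860808e-14*z^4 + 102.76557*z^3 - 355.26807*z^2 + 162.51336*z - 74.5697)/(60.698457*z^6 + 26.874126*z^5 - 122.990922*z^4 - 37.278224*z^3 + 85.749396*z^2 + 13.063224*z - 20.570824)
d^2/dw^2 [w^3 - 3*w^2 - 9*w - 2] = 6*w - 6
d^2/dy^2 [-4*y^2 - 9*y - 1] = -8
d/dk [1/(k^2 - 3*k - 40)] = (3 - 2*k)/(-k^2 + 3*k + 40)^2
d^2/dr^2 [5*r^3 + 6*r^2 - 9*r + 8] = 30*r + 12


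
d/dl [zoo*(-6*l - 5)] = zoo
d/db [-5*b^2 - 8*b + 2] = -10*b - 8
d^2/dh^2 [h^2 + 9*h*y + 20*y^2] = 2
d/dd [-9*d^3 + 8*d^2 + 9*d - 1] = -27*d^2 + 16*d + 9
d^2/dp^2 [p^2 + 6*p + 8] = 2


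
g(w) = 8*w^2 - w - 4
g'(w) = 16*w - 1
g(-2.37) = 43.31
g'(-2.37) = -38.92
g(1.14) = 5.26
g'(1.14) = 17.24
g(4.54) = 156.35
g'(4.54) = 71.64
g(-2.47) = 47.28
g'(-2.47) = -40.52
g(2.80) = 55.92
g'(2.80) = 43.80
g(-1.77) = 22.83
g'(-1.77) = -29.32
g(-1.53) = 16.26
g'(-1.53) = -25.48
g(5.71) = 251.12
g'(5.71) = 90.36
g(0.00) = -4.00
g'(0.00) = -1.00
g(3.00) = 65.00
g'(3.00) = 47.00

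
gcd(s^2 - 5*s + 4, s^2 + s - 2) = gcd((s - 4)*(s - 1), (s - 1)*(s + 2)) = s - 1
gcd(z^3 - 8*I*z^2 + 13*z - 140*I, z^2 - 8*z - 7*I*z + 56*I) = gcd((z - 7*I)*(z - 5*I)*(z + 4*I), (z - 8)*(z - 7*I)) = z - 7*I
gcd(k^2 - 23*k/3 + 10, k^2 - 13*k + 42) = k - 6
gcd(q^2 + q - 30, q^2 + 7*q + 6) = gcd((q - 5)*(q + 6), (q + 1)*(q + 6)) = q + 6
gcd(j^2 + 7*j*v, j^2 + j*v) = j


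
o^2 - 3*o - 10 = (o - 5)*(o + 2)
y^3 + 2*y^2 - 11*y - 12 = (y - 3)*(y + 1)*(y + 4)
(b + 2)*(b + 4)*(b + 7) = b^3 + 13*b^2 + 50*b + 56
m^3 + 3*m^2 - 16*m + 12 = (m - 2)*(m - 1)*(m + 6)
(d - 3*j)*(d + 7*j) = d^2 + 4*d*j - 21*j^2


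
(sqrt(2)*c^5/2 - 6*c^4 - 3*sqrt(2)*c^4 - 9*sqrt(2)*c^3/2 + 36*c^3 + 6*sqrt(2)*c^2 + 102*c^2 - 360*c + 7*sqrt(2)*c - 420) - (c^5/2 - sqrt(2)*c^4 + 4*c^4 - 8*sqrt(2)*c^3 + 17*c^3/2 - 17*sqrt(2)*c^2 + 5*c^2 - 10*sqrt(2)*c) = -c^5/2 + sqrt(2)*c^5/2 - 10*c^4 - 2*sqrt(2)*c^4 + 7*sqrt(2)*c^3/2 + 55*c^3/2 + 23*sqrt(2)*c^2 + 97*c^2 - 360*c + 17*sqrt(2)*c - 420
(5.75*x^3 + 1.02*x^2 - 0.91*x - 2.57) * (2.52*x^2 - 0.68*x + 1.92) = 14.49*x^5 - 1.3396*x^4 + 8.0532*x^3 - 3.8992*x^2 + 0.000399999999999956*x - 4.9344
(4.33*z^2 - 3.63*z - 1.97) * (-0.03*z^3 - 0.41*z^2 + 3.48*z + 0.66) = -0.1299*z^5 - 1.6664*z^4 + 16.6158*z^3 - 8.9669*z^2 - 9.2514*z - 1.3002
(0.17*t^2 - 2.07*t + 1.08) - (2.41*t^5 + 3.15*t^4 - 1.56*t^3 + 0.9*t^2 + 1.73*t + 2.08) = -2.41*t^5 - 3.15*t^4 + 1.56*t^3 - 0.73*t^2 - 3.8*t - 1.0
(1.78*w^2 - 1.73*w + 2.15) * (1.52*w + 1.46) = 2.7056*w^3 - 0.0308000000000002*w^2 + 0.7422*w + 3.139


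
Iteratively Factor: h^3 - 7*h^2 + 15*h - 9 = (h - 1)*(h^2 - 6*h + 9) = (h - 3)*(h - 1)*(h - 3)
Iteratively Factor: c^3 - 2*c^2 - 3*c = (c - 3)*(c^2 + c) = c*(c - 3)*(c + 1)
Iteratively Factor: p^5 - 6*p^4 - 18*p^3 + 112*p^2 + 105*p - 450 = (p - 5)*(p^4 - p^3 - 23*p^2 - 3*p + 90) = (p - 5)^2*(p^3 + 4*p^2 - 3*p - 18) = (p - 5)^2*(p + 3)*(p^2 + p - 6) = (p - 5)^2*(p + 3)^2*(p - 2)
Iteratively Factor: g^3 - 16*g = (g + 4)*(g^2 - 4*g) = g*(g + 4)*(g - 4)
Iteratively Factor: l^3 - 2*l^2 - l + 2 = (l - 2)*(l^2 - 1) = (l - 2)*(l - 1)*(l + 1)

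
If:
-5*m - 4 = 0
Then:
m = -4/5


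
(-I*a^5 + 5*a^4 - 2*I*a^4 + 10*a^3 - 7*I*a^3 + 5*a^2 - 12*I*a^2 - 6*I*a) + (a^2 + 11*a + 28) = -I*a^5 + 5*a^4 - 2*I*a^4 + 10*a^3 - 7*I*a^3 + 6*a^2 - 12*I*a^2 + 11*a - 6*I*a + 28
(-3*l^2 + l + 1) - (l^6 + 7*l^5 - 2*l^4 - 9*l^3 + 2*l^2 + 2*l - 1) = -l^6 - 7*l^5 + 2*l^4 + 9*l^3 - 5*l^2 - l + 2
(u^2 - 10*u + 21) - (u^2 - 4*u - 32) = 53 - 6*u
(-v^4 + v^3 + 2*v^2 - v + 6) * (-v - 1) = v^5 - 3*v^3 - v^2 - 5*v - 6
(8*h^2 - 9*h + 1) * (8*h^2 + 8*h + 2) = 64*h^4 - 8*h^3 - 48*h^2 - 10*h + 2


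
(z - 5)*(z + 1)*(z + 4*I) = z^3 - 4*z^2 + 4*I*z^2 - 5*z - 16*I*z - 20*I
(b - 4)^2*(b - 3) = b^3 - 11*b^2 + 40*b - 48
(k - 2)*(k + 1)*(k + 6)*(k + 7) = k^4 + 12*k^3 + 27*k^2 - 68*k - 84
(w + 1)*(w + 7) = w^2 + 8*w + 7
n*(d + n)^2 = d^2*n + 2*d*n^2 + n^3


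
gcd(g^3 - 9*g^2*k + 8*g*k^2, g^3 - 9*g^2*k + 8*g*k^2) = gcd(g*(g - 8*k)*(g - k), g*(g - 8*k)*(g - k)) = g^3 - 9*g^2*k + 8*g*k^2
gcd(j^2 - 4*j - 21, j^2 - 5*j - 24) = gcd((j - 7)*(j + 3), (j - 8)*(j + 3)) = j + 3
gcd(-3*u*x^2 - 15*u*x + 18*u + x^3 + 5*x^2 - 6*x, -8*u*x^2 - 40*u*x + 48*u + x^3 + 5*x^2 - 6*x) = x^2 + 5*x - 6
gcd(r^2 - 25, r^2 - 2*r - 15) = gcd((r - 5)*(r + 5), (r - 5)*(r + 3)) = r - 5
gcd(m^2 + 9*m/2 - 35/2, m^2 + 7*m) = m + 7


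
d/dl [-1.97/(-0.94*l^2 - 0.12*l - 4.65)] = (-3.7036*l - 0.2364)/(0.94*l^2 + 0.12*l + 4.65)^2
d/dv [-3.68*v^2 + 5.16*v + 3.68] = 5.16 - 7.36*v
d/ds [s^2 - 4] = 2*s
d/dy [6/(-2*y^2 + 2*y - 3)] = 12*(2*y - 1)/(2*y^2 - 2*y + 3)^2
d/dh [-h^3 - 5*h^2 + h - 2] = -3*h^2 - 10*h + 1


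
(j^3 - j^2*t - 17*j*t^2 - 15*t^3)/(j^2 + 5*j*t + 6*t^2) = (j^2 - 4*j*t - 5*t^2)/(j + 2*t)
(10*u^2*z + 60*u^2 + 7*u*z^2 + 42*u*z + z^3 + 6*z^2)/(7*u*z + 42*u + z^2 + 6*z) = (10*u^2 + 7*u*z + z^2)/(7*u + z)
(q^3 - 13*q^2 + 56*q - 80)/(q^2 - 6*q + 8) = (q^2 - 9*q + 20)/(q - 2)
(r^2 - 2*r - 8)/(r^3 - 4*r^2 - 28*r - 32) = (r - 4)/(r^2 - 6*r - 16)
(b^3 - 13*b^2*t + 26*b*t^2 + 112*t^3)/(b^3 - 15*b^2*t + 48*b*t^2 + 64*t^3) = (-b^2 + 5*b*t + 14*t^2)/(-b^2 + 7*b*t + 8*t^2)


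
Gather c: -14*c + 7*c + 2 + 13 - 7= 8 - 7*c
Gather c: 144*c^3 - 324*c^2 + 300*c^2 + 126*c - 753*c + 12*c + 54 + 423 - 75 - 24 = 144*c^3 - 24*c^2 - 615*c + 378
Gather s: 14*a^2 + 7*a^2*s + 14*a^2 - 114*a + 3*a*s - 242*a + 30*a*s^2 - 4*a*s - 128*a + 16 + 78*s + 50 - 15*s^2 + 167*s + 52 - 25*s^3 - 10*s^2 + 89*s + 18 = 28*a^2 - 484*a - 25*s^3 + s^2*(30*a - 25) + s*(7*a^2 - a + 334) + 136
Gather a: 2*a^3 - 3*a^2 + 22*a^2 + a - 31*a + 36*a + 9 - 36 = 2*a^3 + 19*a^2 + 6*a - 27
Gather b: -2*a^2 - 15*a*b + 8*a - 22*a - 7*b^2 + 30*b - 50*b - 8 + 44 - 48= -2*a^2 - 14*a - 7*b^2 + b*(-15*a - 20) - 12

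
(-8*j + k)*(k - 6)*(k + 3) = -8*j*k^2 + 24*j*k + 144*j + k^3 - 3*k^2 - 18*k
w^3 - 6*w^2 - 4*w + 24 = (w - 6)*(w - 2)*(w + 2)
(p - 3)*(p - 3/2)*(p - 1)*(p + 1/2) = p^4 - 5*p^3 + 25*p^2/4 - 9/4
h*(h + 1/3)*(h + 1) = h^3 + 4*h^2/3 + h/3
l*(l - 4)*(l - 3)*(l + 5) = l^4 - 2*l^3 - 23*l^2 + 60*l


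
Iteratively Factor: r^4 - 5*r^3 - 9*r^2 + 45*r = (r)*(r^3 - 5*r^2 - 9*r + 45) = r*(r + 3)*(r^2 - 8*r + 15) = r*(r - 5)*(r + 3)*(r - 3)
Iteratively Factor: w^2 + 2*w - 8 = (w + 4)*(w - 2)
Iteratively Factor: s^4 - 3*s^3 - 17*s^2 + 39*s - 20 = (s - 1)*(s^3 - 2*s^2 - 19*s + 20) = (s - 1)*(s + 4)*(s^2 - 6*s + 5) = (s - 1)^2*(s + 4)*(s - 5)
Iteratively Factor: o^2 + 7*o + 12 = (o + 4)*(o + 3)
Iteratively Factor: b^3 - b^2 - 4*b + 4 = (b + 2)*(b^2 - 3*b + 2) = (b - 1)*(b + 2)*(b - 2)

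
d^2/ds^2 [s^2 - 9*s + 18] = 2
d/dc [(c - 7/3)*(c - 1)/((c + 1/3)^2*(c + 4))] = 3*(-9*c^3 + 63*c^2 + 81*c - 215)/(27*c^5 + 243*c^4 + 657*c^3 + 505*c^2 + 152*c + 16)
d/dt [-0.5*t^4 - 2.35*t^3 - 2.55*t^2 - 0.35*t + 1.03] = -2.0*t^3 - 7.05*t^2 - 5.1*t - 0.35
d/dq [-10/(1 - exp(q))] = -5/(2*sinh(q/2)^2)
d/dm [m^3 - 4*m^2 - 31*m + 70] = 3*m^2 - 8*m - 31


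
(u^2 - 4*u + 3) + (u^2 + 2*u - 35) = 2*u^2 - 2*u - 32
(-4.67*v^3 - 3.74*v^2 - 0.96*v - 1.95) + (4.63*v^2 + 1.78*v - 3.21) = -4.67*v^3 + 0.89*v^2 + 0.82*v - 5.16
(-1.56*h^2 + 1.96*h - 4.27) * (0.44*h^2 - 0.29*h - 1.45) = -0.6864*h^4 + 1.3148*h^3 - 0.1852*h^2 - 1.6037*h + 6.1915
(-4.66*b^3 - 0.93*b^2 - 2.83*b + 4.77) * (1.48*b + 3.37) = -6.8968*b^4 - 17.0806*b^3 - 7.3225*b^2 - 2.4775*b + 16.0749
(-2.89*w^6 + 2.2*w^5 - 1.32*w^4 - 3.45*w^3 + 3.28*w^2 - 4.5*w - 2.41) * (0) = 0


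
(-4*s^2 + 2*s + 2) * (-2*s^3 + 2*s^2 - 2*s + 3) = 8*s^5 - 12*s^4 + 8*s^3 - 12*s^2 + 2*s + 6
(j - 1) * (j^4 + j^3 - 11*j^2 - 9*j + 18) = j^5 - 12*j^3 + 2*j^2 + 27*j - 18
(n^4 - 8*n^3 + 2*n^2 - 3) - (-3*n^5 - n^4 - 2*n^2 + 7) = 3*n^5 + 2*n^4 - 8*n^3 + 4*n^2 - 10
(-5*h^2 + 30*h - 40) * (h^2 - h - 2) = -5*h^4 + 35*h^3 - 60*h^2 - 20*h + 80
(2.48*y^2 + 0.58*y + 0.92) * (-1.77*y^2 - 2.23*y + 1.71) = -4.3896*y^4 - 6.557*y^3 + 1.319*y^2 - 1.0598*y + 1.5732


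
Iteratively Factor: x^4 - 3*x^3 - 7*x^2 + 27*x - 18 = (x - 1)*(x^3 - 2*x^2 - 9*x + 18) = (x - 1)*(x + 3)*(x^2 - 5*x + 6) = (x - 2)*(x - 1)*(x + 3)*(x - 3)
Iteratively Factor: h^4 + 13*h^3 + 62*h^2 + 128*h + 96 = (h + 4)*(h^3 + 9*h^2 + 26*h + 24) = (h + 3)*(h + 4)*(h^2 + 6*h + 8) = (h + 3)*(h + 4)^2*(h + 2)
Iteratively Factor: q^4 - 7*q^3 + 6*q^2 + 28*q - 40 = (q + 2)*(q^3 - 9*q^2 + 24*q - 20) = (q - 2)*(q + 2)*(q^2 - 7*q + 10) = (q - 2)^2*(q + 2)*(q - 5)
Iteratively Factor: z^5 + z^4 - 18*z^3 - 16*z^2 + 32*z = (z)*(z^4 + z^3 - 18*z^2 - 16*z + 32) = z*(z - 1)*(z^3 + 2*z^2 - 16*z - 32) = z*(z - 4)*(z - 1)*(z^2 + 6*z + 8) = z*(z - 4)*(z - 1)*(z + 2)*(z + 4)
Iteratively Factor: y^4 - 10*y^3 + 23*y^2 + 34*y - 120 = (y + 2)*(y^3 - 12*y^2 + 47*y - 60) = (y - 3)*(y + 2)*(y^2 - 9*y + 20) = (y - 4)*(y - 3)*(y + 2)*(y - 5)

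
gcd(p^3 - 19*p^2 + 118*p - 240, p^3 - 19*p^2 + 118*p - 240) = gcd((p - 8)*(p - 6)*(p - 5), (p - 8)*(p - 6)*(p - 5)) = p^3 - 19*p^2 + 118*p - 240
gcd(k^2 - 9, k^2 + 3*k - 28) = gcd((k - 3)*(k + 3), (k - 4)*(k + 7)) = 1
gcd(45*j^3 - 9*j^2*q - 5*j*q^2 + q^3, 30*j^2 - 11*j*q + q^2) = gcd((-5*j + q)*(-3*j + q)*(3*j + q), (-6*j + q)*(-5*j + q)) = -5*j + q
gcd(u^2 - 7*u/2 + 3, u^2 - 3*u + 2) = u - 2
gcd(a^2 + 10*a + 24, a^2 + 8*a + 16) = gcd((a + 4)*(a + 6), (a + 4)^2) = a + 4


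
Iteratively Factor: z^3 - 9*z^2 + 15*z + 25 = (z - 5)*(z^2 - 4*z - 5) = (z - 5)*(z + 1)*(z - 5)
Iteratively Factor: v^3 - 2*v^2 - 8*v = (v - 4)*(v^2 + 2*v) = (v - 4)*(v + 2)*(v)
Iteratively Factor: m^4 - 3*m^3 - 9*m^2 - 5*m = (m - 5)*(m^3 + 2*m^2 + m) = m*(m - 5)*(m^2 + 2*m + 1) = m*(m - 5)*(m + 1)*(m + 1)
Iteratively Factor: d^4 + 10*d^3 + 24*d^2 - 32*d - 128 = (d + 4)*(d^3 + 6*d^2 - 32) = (d + 4)^2*(d^2 + 2*d - 8) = (d - 2)*(d + 4)^2*(d + 4)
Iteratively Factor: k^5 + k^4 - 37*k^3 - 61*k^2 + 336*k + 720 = (k + 4)*(k^4 - 3*k^3 - 25*k^2 + 39*k + 180) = (k + 3)*(k + 4)*(k^3 - 6*k^2 - 7*k + 60) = (k - 4)*(k + 3)*(k + 4)*(k^2 - 2*k - 15) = (k - 4)*(k + 3)^2*(k + 4)*(k - 5)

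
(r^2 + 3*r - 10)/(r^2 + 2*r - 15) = (r - 2)/(r - 3)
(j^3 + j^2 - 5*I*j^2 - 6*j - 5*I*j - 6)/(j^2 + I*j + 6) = (j^2 + j*(1 - 3*I) - 3*I)/(j + 3*I)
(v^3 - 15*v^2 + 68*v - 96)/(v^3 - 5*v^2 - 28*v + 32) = (v^2 - 7*v + 12)/(v^2 + 3*v - 4)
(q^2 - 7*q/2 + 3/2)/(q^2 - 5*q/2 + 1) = (q - 3)/(q - 2)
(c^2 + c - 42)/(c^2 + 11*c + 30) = (c^2 + c - 42)/(c^2 + 11*c + 30)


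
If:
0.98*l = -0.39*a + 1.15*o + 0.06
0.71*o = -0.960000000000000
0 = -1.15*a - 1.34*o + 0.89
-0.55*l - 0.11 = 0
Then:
No Solution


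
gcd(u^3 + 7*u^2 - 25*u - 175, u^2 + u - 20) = u + 5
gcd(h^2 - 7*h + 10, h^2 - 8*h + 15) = h - 5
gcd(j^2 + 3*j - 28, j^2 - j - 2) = 1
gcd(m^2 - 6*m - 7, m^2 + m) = m + 1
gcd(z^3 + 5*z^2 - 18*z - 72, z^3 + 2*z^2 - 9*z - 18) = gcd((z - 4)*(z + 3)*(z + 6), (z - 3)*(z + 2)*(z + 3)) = z + 3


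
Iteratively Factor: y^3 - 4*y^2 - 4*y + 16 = (y - 4)*(y^2 - 4) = (y - 4)*(y - 2)*(y + 2)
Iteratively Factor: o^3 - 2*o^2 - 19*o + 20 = (o + 4)*(o^2 - 6*o + 5) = (o - 1)*(o + 4)*(o - 5)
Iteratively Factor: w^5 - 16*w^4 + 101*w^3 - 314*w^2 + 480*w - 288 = (w - 4)*(w^4 - 12*w^3 + 53*w^2 - 102*w + 72) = (w - 4)*(w - 2)*(w^3 - 10*w^2 + 33*w - 36) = (w - 4)*(w - 3)*(w - 2)*(w^2 - 7*w + 12) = (w - 4)*(w - 3)^2*(w - 2)*(w - 4)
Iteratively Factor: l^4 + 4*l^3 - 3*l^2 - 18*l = (l)*(l^3 + 4*l^2 - 3*l - 18) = l*(l - 2)*(l^2 + 6*l + 9) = l*(l - 2)*(l + 3)*(l + 3)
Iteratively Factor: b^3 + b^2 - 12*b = (b + 4)*(b^2 - 3*b) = b*(b + 4)*(b - 3)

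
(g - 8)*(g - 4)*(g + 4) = g^3 - 8*g^2 - 16*g + 128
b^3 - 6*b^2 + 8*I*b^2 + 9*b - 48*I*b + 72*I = (b - 3)^2*(b + 8*I)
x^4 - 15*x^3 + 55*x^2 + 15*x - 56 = (x - 8)*(x - 7)*(x - 1)*(x + 1)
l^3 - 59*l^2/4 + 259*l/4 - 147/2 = (l - 7)*(l - 6)*(l - 7/4)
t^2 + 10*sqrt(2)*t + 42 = (t + 3*sqrt(2))*(t + 7*sqrt(2))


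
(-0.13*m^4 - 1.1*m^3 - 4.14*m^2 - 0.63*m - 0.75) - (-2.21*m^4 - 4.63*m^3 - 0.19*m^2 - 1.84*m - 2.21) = 2.08*m^4 + 3.53*m^3 - 3.95*m^2 + 1.21*m + 1.46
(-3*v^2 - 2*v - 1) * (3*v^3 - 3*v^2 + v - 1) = -9*v^5 + 3*v^4 + 4*v^2 + v + 1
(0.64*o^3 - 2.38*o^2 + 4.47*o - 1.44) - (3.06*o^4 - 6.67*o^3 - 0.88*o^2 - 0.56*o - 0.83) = -3.06*o^4 + 7.31*o^3 - 1.5*o^2 + 5.03*o - 0.61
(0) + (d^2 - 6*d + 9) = d^2 - 6*d + 9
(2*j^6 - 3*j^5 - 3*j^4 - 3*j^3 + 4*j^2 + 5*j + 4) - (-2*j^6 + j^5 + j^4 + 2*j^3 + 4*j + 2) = 4*j^6 - 4*j^5 - 4*j^4 - 5*j^3 + 4*j^2 + j + 2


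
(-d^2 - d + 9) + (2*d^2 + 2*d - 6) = d^2 + d + 3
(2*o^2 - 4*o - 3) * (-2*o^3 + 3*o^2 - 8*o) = -4*o^5 + 14*o^4 - 22*o^3 + 23*o^2 + 24*o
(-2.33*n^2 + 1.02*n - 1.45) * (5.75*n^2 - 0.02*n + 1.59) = -13.3975*n^4 + 5.9116*n^3 - 12.0626*n^2 + 1.6508*n - 2.3055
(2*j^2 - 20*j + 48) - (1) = 2*j^2 - 20*j + 47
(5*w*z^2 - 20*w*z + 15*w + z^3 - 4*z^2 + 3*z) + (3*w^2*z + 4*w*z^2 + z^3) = 3*w^2*z + 9*w*z^2 - 20*w*z + 15*w + 2*z^3 - 4*z^2 + 3*z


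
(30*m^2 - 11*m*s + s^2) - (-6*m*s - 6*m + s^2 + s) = 30*m^2 - 5*m*s + 6*m - s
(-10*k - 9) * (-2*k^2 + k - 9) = 20*k^3 + 8*k^2 + 81*k + 81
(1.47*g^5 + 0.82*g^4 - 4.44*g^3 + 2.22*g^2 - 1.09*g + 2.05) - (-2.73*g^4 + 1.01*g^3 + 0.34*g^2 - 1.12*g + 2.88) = 1.47*g^5 + 3.55*g^4 - 5.45*g^3 + 1.88*g^2 + 0.03*g - 0.83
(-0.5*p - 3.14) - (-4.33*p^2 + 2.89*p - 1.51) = 4.33*p^2 - 3.39*p - 1.63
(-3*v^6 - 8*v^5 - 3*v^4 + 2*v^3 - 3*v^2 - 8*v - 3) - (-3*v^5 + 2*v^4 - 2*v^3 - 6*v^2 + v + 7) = -3*v^6 - 5*v^5 - 5*v^4 + 4*v^3 + 3*v^2 - 9*v - 10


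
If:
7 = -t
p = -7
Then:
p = -7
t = -7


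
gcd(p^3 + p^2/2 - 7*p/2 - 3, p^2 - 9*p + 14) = p - 2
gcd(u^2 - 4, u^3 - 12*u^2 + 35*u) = 1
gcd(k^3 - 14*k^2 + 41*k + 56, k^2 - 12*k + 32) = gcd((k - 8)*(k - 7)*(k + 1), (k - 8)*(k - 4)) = k - 8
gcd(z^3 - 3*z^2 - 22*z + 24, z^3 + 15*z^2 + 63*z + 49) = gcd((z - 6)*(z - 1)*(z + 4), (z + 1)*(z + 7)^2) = 1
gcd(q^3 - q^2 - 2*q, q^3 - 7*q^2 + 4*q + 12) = q^2 - q - 2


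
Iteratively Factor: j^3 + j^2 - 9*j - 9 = (j - 3)*(j^2 + 4*j + 3) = (j - 3)*(j + 3)*(j + 1)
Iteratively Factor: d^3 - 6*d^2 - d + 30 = (d - 3)*(d^2 - 3*d - 10) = (d - 3)*(d + 2)*(d - 5)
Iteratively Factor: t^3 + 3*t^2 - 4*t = (t - 1)*(t^2 + 4*t) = t*(t - 1)*(t + 4)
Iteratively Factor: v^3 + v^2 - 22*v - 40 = (v + 2)*(v^2 - v - 20) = (v + 2)*(v + 4)*(v - 5)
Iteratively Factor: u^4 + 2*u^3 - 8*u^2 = (u)*(u^3 + 2*u^2 - 8*u) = u*(u - 2)*(u^2 + 4*u) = u*(u - 2)*(u + 4)*(u)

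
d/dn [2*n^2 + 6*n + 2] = 4*n + 6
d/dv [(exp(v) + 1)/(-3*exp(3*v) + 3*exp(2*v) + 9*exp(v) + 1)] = (-3*(exp(v) + 1)*(-3*exp(2*v) + 2*exp(v) + 3) - 3*exp(3*v) + 3*exp(2*v) + 9*exp(v) + 1)*exp(v)/(-3*exp(3*v) + 3*exp(2*v) + 9*exp(v) + 1)^2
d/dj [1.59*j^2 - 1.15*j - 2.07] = 3.18*j - 1.15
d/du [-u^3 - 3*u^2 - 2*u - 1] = -3*u^2 - 6*u - 2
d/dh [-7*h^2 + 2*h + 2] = 2 - 14*h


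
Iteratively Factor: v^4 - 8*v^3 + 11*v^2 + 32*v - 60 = (v + 2)*(v^3 - 10*v^2 + 31*v - 30) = (v - 5)*(v + 2)*(v^2 - 5*v + 6) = (v - 5)*(v - 2)*(v + 2)*(v - 3)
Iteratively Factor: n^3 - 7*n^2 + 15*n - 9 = (n - 3)*(n^2 - 4*n + 3) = (n - 3)^2*(n - 1)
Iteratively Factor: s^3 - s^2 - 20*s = (s)*(s^2 - s - 20) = s*(s - 5)*(s + 4)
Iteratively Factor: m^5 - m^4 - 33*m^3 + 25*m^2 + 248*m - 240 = (m - 5)*(m^4 + 4*m^3 - 13*m^2 - 40*m + 48) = (m - 5)*(m + 4)*(m^3 - 13*m + 12) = (m - 5)*(m - 1)*(m + 4)*(m^2 + m - 12) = (m - 5)*(m - 3)*(m - 1)*(m + 4)*(m + 4)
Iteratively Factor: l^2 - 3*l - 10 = (l + 2)*(l - 5)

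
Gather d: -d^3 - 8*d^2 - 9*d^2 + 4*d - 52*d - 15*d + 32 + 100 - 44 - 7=-d^3 - 17*d^2 - 63*d + 81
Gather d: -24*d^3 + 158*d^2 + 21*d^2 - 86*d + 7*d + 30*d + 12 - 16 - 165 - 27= -24*d^3 + 179*d^2 - 49*d - 196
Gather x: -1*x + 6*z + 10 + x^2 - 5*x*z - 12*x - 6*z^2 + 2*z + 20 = x^2 + x*(-5*z - 13) - 6*z^2 + 8*z + 30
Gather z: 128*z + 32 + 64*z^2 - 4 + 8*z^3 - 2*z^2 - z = 8*z^3 + 62*z^2 + 127*z + 28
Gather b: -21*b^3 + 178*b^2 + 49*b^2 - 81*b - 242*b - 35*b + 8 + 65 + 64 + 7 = -21*b^3 + 227*b^2 - 358*b + 144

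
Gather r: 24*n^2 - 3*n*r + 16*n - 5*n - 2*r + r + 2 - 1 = 24*n^2 + 11*n + r*(-3*n - 1) + 1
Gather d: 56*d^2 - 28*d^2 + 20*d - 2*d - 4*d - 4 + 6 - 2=28*d^2 + 14*d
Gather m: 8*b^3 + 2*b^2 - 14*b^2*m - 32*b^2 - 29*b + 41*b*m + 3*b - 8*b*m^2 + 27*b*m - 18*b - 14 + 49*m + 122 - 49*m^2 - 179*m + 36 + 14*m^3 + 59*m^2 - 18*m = 8*b^3 - 30*b^2 - 44*b + 14*m^3 + m^2*(10 - 8*b) + m*(-14*b^2 + 68*b - 148) + 144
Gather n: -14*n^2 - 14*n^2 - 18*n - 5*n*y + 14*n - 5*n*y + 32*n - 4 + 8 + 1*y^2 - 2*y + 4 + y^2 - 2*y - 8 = -28*n^2 + n*(28 - 10*y) + 2*y^2 - 4*y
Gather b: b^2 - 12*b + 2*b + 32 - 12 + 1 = b^2 - 10*b + 21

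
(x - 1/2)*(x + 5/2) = x^2 + 2*x - 5/4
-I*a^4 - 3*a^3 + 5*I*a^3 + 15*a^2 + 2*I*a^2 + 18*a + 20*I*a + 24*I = (a - 6)*(a + 1)*(a - 4*I)*(-I*a + 1)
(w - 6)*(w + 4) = w^2 - 2*w - 24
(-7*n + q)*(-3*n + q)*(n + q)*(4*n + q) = 84*n^4 + 65*n^3*q - 25*n^2*q^2 - 5*n*q^3 + q^4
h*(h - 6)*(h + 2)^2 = h^4 - 2*h^3 - 20*h^2 - 24*h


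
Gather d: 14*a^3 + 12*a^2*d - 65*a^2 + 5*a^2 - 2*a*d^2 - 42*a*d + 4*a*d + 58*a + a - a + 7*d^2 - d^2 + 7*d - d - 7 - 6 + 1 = 14*a^3 - 60*a^2 + 58*a + d^2*(6 - 2*a) + d*(12*a^2 - 38*a + 6) - 12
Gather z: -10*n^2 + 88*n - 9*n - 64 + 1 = -10*n^2 + 79*n - 63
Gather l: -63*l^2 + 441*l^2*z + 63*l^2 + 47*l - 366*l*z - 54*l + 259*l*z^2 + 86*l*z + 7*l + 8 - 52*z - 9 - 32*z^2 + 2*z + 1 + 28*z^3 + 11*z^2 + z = 441*l^2*z + l*(259*z^2 - 280*z) + 28*z^3 - 21*z^2 - 49*z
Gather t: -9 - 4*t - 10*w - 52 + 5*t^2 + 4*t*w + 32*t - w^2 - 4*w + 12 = 5*t^2 + t*(4*w + 28) - w^2 - 14*w - 49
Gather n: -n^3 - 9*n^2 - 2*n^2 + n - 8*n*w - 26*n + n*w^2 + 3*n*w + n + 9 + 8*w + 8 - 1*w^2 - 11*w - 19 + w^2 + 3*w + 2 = -n^3 - 11*n^2 + n*(w^2 - 5*w - 24)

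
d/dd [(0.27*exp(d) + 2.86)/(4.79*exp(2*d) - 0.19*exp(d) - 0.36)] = (-1.2933*exp(2*d) - 27.3988*exp(d) + 0.4462)*exp(d)/(22.9441*exp(4*d) - 1.8202*exp(3*d) - 3.4127*exp(2*d) + 0.1368*exp(d) + 0.1296)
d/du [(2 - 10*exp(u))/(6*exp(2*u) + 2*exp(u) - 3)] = (60*exp(2*u) - 24*exp(u) + 26)*exp(u)/(36*exp(4*u) + 24*exp(3*u) - 32*exp(2*u) - 12*exp(u) + 9)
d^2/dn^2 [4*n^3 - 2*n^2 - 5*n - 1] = 24*n - 4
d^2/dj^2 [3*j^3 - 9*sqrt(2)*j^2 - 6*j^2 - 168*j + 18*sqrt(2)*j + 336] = 18*j - 18*sqrt(2) - 12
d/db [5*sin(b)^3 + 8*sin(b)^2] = (15*sin(b) + 16)*sin(b)*cos(b)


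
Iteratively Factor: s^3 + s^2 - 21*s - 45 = (s + 3)*(s^2 - 2*s - 15) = (s - 5)*(s + 3)*(s + 3)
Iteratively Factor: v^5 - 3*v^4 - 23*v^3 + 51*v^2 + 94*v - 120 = (v - 1)*(v^4 - 2*v^3 - 25*v^2 + 26*v + 120) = (v - 3)*(v - 1)*(v^3 + v^2 - 22*v - 40) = (v - 3)*(v - 1)*(v + 4)*(v^2 - 3*v - 10) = (v - 5)*(v - 3)*(v - 1)*(v + 4)*(v + 2)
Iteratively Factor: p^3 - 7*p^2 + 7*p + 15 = (p - 3)*(p^2 - 4*p - 5) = (p - 3)*(p + 1)*(p - 5)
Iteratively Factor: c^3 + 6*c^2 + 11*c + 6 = (c + 2)*(c^2 + 4*c + 3) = (c + 2)*(c + 3)*(c + 1)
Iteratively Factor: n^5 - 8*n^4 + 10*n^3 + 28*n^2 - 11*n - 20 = (n - 4)*(n^4 - 4*n^3 - 6*n^2 + 4*n + 5) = (n - 4)*(n + 1)*(n^3 - 5*n^2 - n + 5) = (n - 5)*(n - 4)*(n + 1)*(n^2 - 1) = (n - 5)*(n - 4)*(n - 1)*(n + 1)*(n + 1)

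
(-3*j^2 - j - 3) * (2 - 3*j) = 9*j^3 - 3*j^2 + 7*j - 6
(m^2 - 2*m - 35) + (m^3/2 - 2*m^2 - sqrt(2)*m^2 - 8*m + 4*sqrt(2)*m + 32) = m^3/2 - sqrt(2)*m^2 - m^2 - 10*m + 4*sqrt(2)*m - 3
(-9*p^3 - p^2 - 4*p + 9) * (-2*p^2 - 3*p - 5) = 18*p^5 + 29*p^4 + 56*p^3 - p^2 - 7*p - 45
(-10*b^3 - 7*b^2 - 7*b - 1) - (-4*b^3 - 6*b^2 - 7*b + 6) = -6*b^3 - b^2 - 7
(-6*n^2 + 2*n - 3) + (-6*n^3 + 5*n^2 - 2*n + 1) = -6*n^3 - n^2 - 2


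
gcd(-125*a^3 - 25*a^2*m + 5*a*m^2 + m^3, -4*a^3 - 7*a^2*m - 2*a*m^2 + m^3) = 1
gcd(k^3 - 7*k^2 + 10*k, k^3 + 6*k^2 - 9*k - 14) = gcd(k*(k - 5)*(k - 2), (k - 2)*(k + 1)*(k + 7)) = k - 2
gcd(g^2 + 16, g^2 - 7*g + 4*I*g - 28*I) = g + 4*I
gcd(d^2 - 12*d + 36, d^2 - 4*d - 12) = d - 6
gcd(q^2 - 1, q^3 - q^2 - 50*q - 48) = q + 1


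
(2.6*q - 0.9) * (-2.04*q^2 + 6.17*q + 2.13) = -5.304*q^3 + 17.878*q^2 - 0.0149999999999997*q - 1.917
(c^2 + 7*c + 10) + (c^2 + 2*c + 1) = 2*c^2 + 9*c + 11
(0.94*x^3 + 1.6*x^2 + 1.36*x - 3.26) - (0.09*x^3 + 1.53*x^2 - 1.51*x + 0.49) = 0.85*x^3 + 0.0700000000000001*x^2 + 2.87*x - 3.75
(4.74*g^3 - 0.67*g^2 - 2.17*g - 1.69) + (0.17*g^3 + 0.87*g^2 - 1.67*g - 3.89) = 4.91*g^3 + 0.2*g^2 - 3.84*g - 5.58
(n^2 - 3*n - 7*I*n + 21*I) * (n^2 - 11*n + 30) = n^4 - 14*n^3 - 7*I*n^3 + 63*n^2 + 98*I*n^2 - 90*n - 441*I*n + 630*I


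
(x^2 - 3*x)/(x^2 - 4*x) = (x - 3)/(x - 4)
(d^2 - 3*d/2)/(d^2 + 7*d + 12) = d*(2*d - 3)/(2*(d^2 + 7*d + 12))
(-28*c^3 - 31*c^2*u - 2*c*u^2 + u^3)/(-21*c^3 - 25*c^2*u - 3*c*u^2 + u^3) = (4*c + u)/(3*c + u)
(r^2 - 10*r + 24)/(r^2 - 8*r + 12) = (r - 4)/(r - 2)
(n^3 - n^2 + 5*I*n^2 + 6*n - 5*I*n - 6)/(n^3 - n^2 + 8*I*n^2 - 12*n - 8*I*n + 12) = (n - I)/(n + 2*I)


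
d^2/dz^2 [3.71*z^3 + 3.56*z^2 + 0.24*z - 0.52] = 22.26*z + 7.12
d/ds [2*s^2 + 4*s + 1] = 4*s + 4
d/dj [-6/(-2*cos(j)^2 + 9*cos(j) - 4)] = 6*(4*cos(j) - 9)*sin(j)/(-9*cos(j) + cos(2*j) + 5)^2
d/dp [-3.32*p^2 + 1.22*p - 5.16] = 1.22 - 6.64*p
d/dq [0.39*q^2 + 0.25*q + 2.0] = 0.78*q + 0.25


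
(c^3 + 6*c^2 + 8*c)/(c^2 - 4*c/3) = 3*(c^2 + 6*c + 8)/(3*c - 4)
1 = 1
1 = 1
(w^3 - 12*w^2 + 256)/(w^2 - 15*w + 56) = (w^2 - 4*w - 32)/(w - 7)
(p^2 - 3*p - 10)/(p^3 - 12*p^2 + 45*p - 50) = (p + 2)/(p^2 - 7*p + 10)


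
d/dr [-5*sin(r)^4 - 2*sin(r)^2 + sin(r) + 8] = (-20*sin(r)^3 - 4*sin(r) + 1)*cos(r)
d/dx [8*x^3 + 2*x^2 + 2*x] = 24*x^2 + 4*x + 2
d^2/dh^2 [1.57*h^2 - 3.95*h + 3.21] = 3.14000000000000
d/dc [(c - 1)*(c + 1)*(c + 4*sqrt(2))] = 3*c^2 + 8*sqrt(2)*c - 1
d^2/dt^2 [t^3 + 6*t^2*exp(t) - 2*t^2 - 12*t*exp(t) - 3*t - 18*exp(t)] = 6*t^2*exp(t) + 12*t*exp(t) + 6*t - 30*exp(t) - 4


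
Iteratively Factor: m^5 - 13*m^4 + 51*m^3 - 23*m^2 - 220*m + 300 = (m - 5)*(m^4 - 8*m^3 + 11*m^2 + 32*m - 60) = (m - 5)*(m - 2)*(m^3 - 6*m^2 - m + 30) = (m - 5)^2*(m - 2)*(m^2 - m - 6) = (m - 5)^2*(m - 3)*(m - 2)*(m + 2)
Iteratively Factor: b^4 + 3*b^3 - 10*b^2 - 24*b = (b - 3)*(b^3 + 6*b^2 + 8*b) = (b - 3)*(b + 2)*(b^2 + 4*b) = b*(b - 3)*(b + 2)*(b + 4)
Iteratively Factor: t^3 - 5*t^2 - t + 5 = (t + 1)*(t^2 - 6*t + 5) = (t - 1)*(t + 1)*(t - 5)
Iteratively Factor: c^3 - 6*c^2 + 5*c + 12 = (c - 4)*(c^2 - 2*c - 3) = (c - 4)*(c - 3)*(c + 1)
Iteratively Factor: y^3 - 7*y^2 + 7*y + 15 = (y + 1)*(y^2 - 8*y + 15) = (y - 3)*(y + 1)*(y - 5)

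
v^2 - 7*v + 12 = (v - 4)*(v - 3)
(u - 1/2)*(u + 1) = u^2 + u/2 - 1/2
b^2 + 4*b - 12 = (b - 2)*(b + 6)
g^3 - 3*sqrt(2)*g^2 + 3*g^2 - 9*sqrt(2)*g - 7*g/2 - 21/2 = (g + 3)*(g - 7*sqrt(2)/2)*(g + sqrt(2)/2)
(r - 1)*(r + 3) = r^2 + 2*r - 3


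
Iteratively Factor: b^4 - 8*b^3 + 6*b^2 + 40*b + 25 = (b + 1)*(b^3 - 9*b^2 + 15*b + 25) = (b + 1)^2*(b^2 - 10*b + 25) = (b - 5)*(b + 1)^2*(b - 5)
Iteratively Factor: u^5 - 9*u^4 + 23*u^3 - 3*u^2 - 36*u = (u - 3)*(u^4 - 6*u^3 + 5*u^2 + 12*u) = u*(u - 3)*(u^3 - 6*u^2 + 5*u + 12) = u*(u - 4)*(u - 3)*(u^2 - 2*u - 3) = u*(u - 4)*(u - 3)^2*(u + 1)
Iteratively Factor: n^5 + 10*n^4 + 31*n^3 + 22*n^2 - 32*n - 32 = (n + 2)*(n^4 + 8*n^3 + 15*n^2 - 8*n - 16) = (n - 1)*(n + 2)*(n^3 + 9*n^2 + 24*n + 16) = (n - 1)*(n + 2)*(n + 4)*(n^2 + 5*n + 4) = (n - 1)*(n + 2)*(n + 4)^2*(n + 1)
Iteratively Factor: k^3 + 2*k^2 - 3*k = (k + 3)*(k^2 - k) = k*(k + 3)*(k - 1)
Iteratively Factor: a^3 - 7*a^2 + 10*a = (a - 5)*(a^2 - 2*a) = (a - 5)*(a - 2)*(a)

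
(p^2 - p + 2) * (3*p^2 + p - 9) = 3*p^4 - 2*p^3 - 4*p^2 + 11*p - 18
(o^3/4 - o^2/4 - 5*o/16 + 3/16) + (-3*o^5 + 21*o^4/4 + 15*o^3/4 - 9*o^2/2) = -3*o^5 + 21*o^4/4 + 4*o^3 - 19*o^2/4 - 5*o/16 + 3/16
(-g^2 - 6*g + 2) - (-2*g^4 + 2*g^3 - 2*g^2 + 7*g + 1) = 2*g^4 - 2*g^3 + g^2 - 13*g + 1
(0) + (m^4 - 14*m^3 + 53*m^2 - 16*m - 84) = m^4 - 14*m^3 + 53*m^2 - 16*m - 84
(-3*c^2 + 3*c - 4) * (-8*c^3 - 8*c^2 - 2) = 24*c^5 + 8*c^3 + 38*c^2 - 6*c + 8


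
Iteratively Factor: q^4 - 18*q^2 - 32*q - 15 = (q + 1)*(q^3 - q^2 - 17*q - 15) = (q - 5)*(q + 1)*(q^2 + 4*q + 3) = (q - 5)*(q + 1)*(q + 3)*(q + 1)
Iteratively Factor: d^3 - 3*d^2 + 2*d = (d - 2)*(d^2 - d) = (d - 2)*(d - 1)*(d)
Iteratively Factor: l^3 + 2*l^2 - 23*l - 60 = (l - 5)*(l^2 + 7*l + 12) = (l - 5)*(l + 3)*(l + 4)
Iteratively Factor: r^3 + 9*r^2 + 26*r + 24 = (r + 4)*(r^2 + 5*r + 6) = (r + 3)*(r + 4)*(r + 2)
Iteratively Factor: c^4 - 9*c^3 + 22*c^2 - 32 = (c - 4)*(c^3 - 5*c^2 + 2*c + 8) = (c - 4)*(c + 1)*(c^2 - 6*c + 8) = (c - 4)^2*(c + 1)*(c - 2)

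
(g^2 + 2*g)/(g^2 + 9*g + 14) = g/(g + 7)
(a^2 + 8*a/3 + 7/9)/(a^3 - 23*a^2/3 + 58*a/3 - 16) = (9*a^2 + 24*a + 7)/(3*(3*a^3 - 23*a^2 + 58*a - 48))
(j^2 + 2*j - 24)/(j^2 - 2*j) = (j^2 + 2*j - 24)/(j*(j - 2))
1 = 1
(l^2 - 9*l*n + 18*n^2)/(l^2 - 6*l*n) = (l - 3*n)/l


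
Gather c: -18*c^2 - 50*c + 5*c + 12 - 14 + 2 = -18*c^2 - 45*c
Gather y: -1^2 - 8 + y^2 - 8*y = y^2 - 8*y - 9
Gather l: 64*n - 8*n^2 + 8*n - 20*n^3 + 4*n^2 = -20*n^3 - 4*n^2 + 72*n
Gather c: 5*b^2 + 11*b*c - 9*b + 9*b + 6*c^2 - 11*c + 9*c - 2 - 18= 5*b^2 + 6*c^2 + c*(11*b - 2) - 20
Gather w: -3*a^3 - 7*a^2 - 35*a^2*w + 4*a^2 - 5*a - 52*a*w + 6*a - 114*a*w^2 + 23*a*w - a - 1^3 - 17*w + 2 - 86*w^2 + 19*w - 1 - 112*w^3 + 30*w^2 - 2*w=-3*a^3 - 3*a^2 - 112*w^3 + w^2*(-114*a - 56) + w*(-35*a^2 - 29*a)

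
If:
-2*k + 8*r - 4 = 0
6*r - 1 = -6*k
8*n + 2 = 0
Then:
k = -4/15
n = -1/4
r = 13/30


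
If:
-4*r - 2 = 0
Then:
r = -1/2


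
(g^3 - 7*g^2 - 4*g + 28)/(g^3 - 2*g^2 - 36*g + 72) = (g^2 - 5*g - 14)/(g^2 - 36)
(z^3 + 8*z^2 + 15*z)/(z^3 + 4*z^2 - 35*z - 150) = z*(z + 3)/(z^2 - z - 30)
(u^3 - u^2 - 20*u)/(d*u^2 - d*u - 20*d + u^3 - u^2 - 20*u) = u/(d + u)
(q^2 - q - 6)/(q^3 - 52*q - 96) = (q - 3)/(q^2 - 2*q - 48)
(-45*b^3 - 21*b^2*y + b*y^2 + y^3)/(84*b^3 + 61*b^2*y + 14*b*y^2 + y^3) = (-15*b^2 - 2*b*y + y^2)/(28*b^2 + 11*b*y + y^2)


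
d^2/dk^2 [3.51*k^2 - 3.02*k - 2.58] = 7.02000000000000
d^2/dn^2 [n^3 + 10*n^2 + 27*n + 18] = 6*n + 20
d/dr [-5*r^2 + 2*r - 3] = 2 - 10*r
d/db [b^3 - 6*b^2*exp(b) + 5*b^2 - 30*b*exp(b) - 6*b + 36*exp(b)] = -6*b^2*exp(b) + 3*b^2 - 42*b*exp(b) + 10*b + 6*exp(b) - 6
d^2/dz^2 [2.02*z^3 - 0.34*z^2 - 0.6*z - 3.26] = 12.12*z - 0.68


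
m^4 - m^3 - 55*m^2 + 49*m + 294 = (m - 7)*(m - 3)*(m + 2)*(m + 7)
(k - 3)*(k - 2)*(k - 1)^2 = k^4 - 7*k^3 + 17*k^2 - 17*k + 6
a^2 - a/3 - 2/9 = (a - 2/3)*(a + 1/3)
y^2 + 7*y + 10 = (y + 2)*(y + 5)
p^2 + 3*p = p*(p + 3)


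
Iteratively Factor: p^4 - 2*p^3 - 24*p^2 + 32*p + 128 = (p + 4)*(p^3 - 6*p^2 + 32) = (p - 4)*(p + 4)*(p^2 - 2*p - 8) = (p - 4)*(p + 2)*(p + 4)*(p - 4)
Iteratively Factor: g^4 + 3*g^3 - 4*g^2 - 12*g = (g + 3)*(g^3 - 4*g) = (g - 2)*(g + 3)*(g^2 + 2*g) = g*(g - 2)*(g + 3)*(g + 2)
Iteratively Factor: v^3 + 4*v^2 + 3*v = (v + 1)*(v^2 + 3*v) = v*(v + 1)*(v + 3)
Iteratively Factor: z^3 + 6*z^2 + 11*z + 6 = (z + 1)*(z^2 + 5*z + 6) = (z + 1)*(z + 3)*(z + 2)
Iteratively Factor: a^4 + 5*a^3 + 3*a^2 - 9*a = (a + 3)*(a^3 + 2*a^2 - 3*a) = (a + 3)^2*(a^2 - a) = (a - 1)*(a + 3)^2*(a)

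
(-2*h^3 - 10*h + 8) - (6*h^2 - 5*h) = -2*h^3 - 6*h^2 - 5*h + 8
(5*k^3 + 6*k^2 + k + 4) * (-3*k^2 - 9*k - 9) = -15*k^5 - 63*k^4 - 102*k^3 - 75*k^2 - 45*k - 36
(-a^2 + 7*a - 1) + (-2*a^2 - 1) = -3*a^2 + 7*a - 2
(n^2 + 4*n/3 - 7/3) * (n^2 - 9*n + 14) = n^4 - 23*n^3/3 - n^2/3 + 119*n/3 - 98/3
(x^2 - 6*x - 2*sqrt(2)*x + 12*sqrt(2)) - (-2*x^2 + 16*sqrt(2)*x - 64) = 3*x^2 - 18*sqrt(2)*x - 6*x + 12*sqrt(2) + 64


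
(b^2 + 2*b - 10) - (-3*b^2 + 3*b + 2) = 4*b^2 - b - 12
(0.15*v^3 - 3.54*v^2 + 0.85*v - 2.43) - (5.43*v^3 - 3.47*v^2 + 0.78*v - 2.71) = -5.28*v^3 - 0.0699999999999998*v^2 + 0.07*v + 0.28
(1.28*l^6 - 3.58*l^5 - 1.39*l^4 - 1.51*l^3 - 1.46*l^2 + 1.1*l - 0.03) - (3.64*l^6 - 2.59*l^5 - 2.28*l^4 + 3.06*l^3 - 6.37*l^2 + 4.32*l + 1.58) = -2.36*l^6 - 0.99*l^5 + 0.89*l^4 - 4.57*l^3 + 4.91*l^2 - 3.22*l - 1.61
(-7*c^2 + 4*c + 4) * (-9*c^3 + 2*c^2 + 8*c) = 63*c^5 - 50*c^4 - 84*c^3 + 40*c^2 + 32*c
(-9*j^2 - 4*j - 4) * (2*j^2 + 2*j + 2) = -18*j^4 - 26*j^3 - 34*j^2 - 16*j - 8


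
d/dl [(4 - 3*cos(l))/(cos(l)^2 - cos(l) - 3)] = (3*sin(l)^2 + 8*cos(l) - 16)*sin(l)/(sin(l)^2 + cos(l) + 2)^2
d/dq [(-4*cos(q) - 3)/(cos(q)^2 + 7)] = 2*(-3*cos(q) - cos(2*q) + 13)*sin(q)/(cos(q)^2 + 7)^2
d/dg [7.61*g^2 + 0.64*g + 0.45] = 15.22*g + 0.64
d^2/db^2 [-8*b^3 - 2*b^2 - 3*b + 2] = -48*b - 4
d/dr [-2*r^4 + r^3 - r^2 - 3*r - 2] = -8*r^3 + 3*r^2 - 2*r - 3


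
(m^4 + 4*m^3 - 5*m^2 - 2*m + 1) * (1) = m^4 + 4*m^3 - 5*m^2 - 2*m + 1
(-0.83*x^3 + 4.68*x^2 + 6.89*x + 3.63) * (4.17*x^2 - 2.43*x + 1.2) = -3.4611*x^5 + 21.5325*x^4 + 16.3629*x^3 + 4.0104*x^2 - 0.552900000000001*x + 4.356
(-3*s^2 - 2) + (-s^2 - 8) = -4*s^2 - 10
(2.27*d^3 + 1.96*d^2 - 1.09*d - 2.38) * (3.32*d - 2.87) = 7.5364*d^4 - 0.00770000000000071*d^3 - 9.244*d^2 - 4.7733*d + 6.8306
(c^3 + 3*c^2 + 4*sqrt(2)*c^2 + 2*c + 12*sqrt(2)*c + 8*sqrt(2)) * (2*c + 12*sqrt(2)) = 2*c^4 + 6*c^3 + 20*sqrt(2)*c^3 + 60*sqrt(2)*c^2 + 100*c^2 + 40*sqrt(2)*c + 288*c + 192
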